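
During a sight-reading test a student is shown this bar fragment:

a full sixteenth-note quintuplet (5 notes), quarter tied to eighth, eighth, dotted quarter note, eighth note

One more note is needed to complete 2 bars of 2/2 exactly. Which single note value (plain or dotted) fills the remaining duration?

dotted half note

2 bars of 2/2 = 16 eighth notes.
Convert each value to eighth notes: a full sixteenth-note quintuplet (5 notes) (five quintuplet sixteenths span one quarter) = 2; quarter tied to eighth (quarter + eighth) = 3; eighth = 1; dotted quarter note = 3; eighth note = 1.
Adding: 2 + 3 + 1 + 3 + 1 = 10.
Remaining: 16 − 10 = 6 eighth notes, which is a dotted half note.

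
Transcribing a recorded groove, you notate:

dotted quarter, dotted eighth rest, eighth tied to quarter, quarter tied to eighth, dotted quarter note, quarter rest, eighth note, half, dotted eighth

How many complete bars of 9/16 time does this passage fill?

4

One bar of 9/16 = 9 sixteenth notes.
Express everything in sixteenth notes: dotted quarter = 6; dotted eighth rest = 3; eighth tied to quarter (eighth + quarter) = 6; quarter tied to eighth (quarter + eighth) = 6; dotted quarter note = 6; quarter rest = 4; eighth note = 2; half = 8; dotted eighth = 3.
Sum: 6 + 3 + 6 + 6 + 6 + 4 + 2 + 8 + 3 = 44.
44 ÷ 9 = 4 complete bars with 8 left over.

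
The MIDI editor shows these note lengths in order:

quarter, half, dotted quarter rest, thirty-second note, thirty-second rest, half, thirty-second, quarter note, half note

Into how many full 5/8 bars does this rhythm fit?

3

One bar of 5/8 = 20 thirty-second notes.
Convert each value to thirty-second notes: quarter = 8; half = 16; dotted quarter rest = 12; thirty-second note = 1; thirty-second rest = 1; half = 16; thirty-second = 1; quarter note = 8; half note = 16.
Sum: 8 + 16 + 12 + 1 + 1 + 16 + 1 + 8 + 16 = 79.
79 ÷ 20 = 3 complete bars with 19 left over.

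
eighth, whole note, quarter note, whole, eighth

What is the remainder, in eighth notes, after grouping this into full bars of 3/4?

2

One bar of 3/4 = 6 eighth notes.
Express everything in eighth notes: eighth = 1; whole note = 8; quarter note = 2; whole = 8; eighth = 1.
Sum: 1 + 8 + 2 + 8 + 1 = 20.
20 ÷ 6 = 3 complete bars with 2 eighth notes remaining.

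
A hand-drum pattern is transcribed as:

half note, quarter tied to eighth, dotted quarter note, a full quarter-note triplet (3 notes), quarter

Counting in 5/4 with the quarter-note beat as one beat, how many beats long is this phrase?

One quarter-note beat = 2 eighth notes.
In eighth notes: half note = 4; quarter tied to eighth (quarter + eighth) = 3; dotted quarter note = 3; a full quarter-note triplet (3 notes) (three triplet quarters span one half) = 4; quarter = 2.
Adding: 4 + 3 + 3 + 4 + 2 = 16.
16 ÷ 2 = 8 beats.

8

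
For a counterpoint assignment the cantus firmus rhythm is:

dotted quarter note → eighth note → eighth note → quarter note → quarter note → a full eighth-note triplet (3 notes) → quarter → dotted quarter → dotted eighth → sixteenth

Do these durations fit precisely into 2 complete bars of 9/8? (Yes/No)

One bar of 9/8 = 18 sixteenth notes, so 2 bars = 36.
Working in sixteenth notes: dotted quarter note = 6; eighth note = 2; eighth note = 2; quarter note = 4; quarter note = 4; a full eighth-note triplet (3 notes) (three triplet eighths span one quarter) = 4; quarter = 4; dotted quarter = 6; dotted eighth = 3; sixteenth = 1.
Total: 6 + 2 + 2 + 4 + 4 + 4 + 4 + 6 + 3 + 1 = 36.
36 equals 36, so the answer is Yes.

Yes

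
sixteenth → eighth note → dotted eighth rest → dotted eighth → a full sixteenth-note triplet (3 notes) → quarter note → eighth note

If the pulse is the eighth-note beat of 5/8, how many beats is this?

One eighth-note beat = 2 sixteenth notes.
In sixteenth notes: sixteenth = 1; eighth note = 2; dotted eighth rest = 3; dotted eighth = 3; a full sixteenth-note triplet (3 notes) (three triplet sixteenths span one eighth) = 2; quarter note = 4; eighth note = 2.
Sum: 1 + 2 + 3 + 3 + 2 + 4 + 2 = 17.
17 ÷ 2 = 8.5 beats.

8.5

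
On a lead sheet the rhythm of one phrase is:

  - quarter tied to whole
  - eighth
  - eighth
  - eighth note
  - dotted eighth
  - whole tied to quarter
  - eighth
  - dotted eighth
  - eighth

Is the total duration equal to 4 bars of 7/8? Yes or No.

One bar of 7/8 = 14 sixteenth notes, so 4 bars = 56.
Express everything in sixteenth notes: quarter tied to whole (quarter + whole) = 20; eighth = 2; eighth = 2; eighth note = 2; dotted eighth = 3; whole tied to quarter (whole + quarter) = 20; eighth = 2; dotted eighth = 3; eighth = 2.
Altogether 20 + 2 + 2 + 2 + 3 + 20 + 2 + 3 + 2 = 56.
56 equals 56, so the answer is Yes.

Yes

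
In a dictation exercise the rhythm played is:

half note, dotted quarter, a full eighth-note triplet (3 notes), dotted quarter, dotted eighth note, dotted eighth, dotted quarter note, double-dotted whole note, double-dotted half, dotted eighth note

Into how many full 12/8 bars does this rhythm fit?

3

One bar of 12/8 = 24 sixteenth notes.
Working in sixteenth notes: half note = 8; dotted quarter = 6; a full eighth-note triplet (3 notes) (three triplet eighths span one quarter) = 4; dotted quarter = 6; dotted eighth note = 3; dotted eighth = 3; dotted quarter note = 6; double-dotted whole note = 28; double-dotted half = 14; dotted eighth note = 3.
Adding: 8 + 6 + 4 + 6 + 3 + 3 + 6 + 28 + 14 + 3 = 81.
81 ÷ 24 = 3 complete bars with 9 left over.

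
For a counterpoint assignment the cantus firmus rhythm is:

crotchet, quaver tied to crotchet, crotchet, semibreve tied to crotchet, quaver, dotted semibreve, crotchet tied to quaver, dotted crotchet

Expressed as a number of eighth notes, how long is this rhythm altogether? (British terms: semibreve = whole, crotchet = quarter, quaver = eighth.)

36

Express everything in eighth notes: crotchet = 2; quaver tied to crotchet (quaver + crotchet) = 3; crotchet = 2; semibreve tied to crotchet (semibreve + crotchet) = 10; quaver = 1; dotted semibreve = 12; crotchet tied to quaver (crotchet + quaver) = 3; dotted crotchet = 3.
Total: 2 + 3 + 2 + 10 + 1 + 12 + 3 + 3 = 36 eighth notes.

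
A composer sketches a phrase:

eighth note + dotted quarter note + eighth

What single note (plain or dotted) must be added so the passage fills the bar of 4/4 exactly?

The bar of 4/4 = 8 eighth notes.
Each duration in eighth notes: eighth note = 1; dotted quarter note = 3; eighth = 1.
Adding: 1 + 3 + 1 = 5.
Remaining: 8 − 5 = 3 eighth notes, which is a dotted quarter note.

dotted quarter note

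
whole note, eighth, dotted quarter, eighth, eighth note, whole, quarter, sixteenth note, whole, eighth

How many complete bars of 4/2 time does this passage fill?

One bar of 4/2 = 32 sixteenth notes.
Each duration in sixteenth notes: whole note = 16; eighth = 2; dotted quarter = 6; eighth = 2; eighth note = 2; whole = 16; quarter = 4; sixteenth note = 1; whole = 16; eighth = 2.
Sum: 16 + 2 + 6 + 2 + 2 + 16 + 4 + 1 + 16 + 2 = 67.
67 ÷ 32 = 2 complete bars with 3 left over.

2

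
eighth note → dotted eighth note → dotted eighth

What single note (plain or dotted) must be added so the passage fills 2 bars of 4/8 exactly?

half note

2 bars of 4/8 = 16 sixteenth notes.
Express everything in sixteenth notes: eighth note = 2; dotted eighth note = 3; dotted eighth = 3.
Altogether 2 + 3 + 3 = 8.
Remaining: 16 − 8 = 8 sixteenth notes, which is a half note.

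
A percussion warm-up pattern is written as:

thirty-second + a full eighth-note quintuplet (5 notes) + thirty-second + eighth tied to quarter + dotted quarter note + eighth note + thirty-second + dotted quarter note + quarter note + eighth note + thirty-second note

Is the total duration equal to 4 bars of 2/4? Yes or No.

No

One bar of 2/4 = 16 thirty-second notes, so 4 bars = 64.
In thirty-second notes: thirty-second = 1; a full eighth-note quintuplet (5 notes) (five quintuplet eighths span one half) = 16; thirty-second = 1; eighth tied to quarter (eighth + quarter) = 12; dotted quarter note = 12; eighth note = 4; thirty-second = 1; dotted quarter note = 12; quarter note = 8; eighth note = 4; thirty-second note = 1.
Adding: 1 + 16 + 1 + 12 + 12 + 4 + 1 + 12 + 8 + 4 + 1 = 72.
72 exceeds 64, so the answer is No.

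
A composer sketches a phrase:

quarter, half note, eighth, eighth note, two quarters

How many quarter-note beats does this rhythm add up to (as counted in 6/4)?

6

One quarter-note beat = 2 eighth notes.
Convert each value to eighth notes: quarter = 2; half note = 4; eighth = 1; eighth note = 1; quarter = 2; quarter = 2.
Sum: 2 + 4 + 1 + 1 + 2 + 2 = 12.
12 ÷ 2 = 6 beats.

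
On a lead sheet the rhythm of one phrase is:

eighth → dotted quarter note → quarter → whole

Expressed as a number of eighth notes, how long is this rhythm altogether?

In eighth notes: eighth = 1; dotted quarter note = 3; quarter = 2; whole = 8.
Sum: 1 + 3 + 2 + 8 = 14 eighth notes.

14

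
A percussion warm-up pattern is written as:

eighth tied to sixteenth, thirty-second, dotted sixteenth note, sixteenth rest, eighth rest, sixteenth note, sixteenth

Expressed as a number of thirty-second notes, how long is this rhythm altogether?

20

Express everything in thirty-second notes: eighth tied to sixteenth (eighth + sixteenth) = 6; thirty-second = 1; dotted sixteenth note = 3; sixteenth rest = 2; eighth rest = 4; sixteenth note = 2; sixteenth = 2.
Altogether 6 + 1 + 3 + 2 + 4 + 2 + 2 = 20 thirty-second notes.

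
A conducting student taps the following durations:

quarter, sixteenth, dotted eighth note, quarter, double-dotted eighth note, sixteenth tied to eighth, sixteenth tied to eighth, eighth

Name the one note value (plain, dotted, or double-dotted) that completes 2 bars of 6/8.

2 bars of 6/8 = 48 thirty-second notes.
Each duration in thirty-second notes: quarter = 8; sixteenth = 2; dotted eighth note = 6; quarter = 8; double-dotted eighth note = 7; sixteenth tied to eighth (sixteenth + eighth) = 6; sixteenth tied to eighth (sixteenth + eighth) = 6; eighth = 4.
Adding: 8 + 2 + 6 + 8 + 7 + 6 + 6 + 4 = 47.
Remaining: 48 − 47 = 1 thirty-second note, which is a thirty-second note.

thirty-second note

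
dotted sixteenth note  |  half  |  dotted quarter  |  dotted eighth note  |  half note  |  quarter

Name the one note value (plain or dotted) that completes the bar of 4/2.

The bar of 4/2 = 64 thirty-second notes.
Working in thirty-second notes: dotted sixteenth note = 3; half = 16; dotted quarter = 12; dotted eighth note = 6; half note = 16; quarter = 8.
Sum: 3 + 16 + 12 + 6 + 16 + 8 = 61.
Remaining: 64 − 61 = 3 thirty-second notes, which is a dotted sixteenth note.

dotted sixteenth note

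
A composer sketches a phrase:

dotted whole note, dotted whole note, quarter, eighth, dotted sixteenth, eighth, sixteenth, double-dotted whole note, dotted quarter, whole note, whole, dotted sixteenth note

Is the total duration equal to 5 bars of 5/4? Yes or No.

No

One bar of 5/4 = 40 thirty-second notes, so 5 bars = 200.
Express everything in thirty-second notes: dotted whole note = 48; dotted whole note = 48; quarter = 8; eighth = 4; dotted sixteenth = 3; eighth = 4; sixteenth = 2; double-dotted whole note = 56; dotted quarter = 12; whole note = 32; whole = 32; dotted sixteenth note = 3.
Altogether 48 + 48 + 8 + 4 + 3 + 4 + 2 + 56 + 12 + 32 + 32 + 3 = 252.
252 exceeds 200, so the answer is No.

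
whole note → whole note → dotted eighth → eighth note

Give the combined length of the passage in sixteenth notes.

37

Each duration in sixteenth notes: whole note = 16; whole note = 16; dotted eighth = 3; eighth note = 2.
Altogether 16 + 16 + 3 + 2 = 37 sixteenth notes.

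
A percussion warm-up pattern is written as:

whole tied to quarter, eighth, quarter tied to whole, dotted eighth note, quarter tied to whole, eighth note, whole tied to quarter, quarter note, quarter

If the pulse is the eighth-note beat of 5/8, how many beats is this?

One eighth-note beat = 2 sixteenth notes.
In sixteenth notes: whole tied to quarter (whole + quarter) = 20; eighth = 2; quarter tied to whole (quarter + whole) = 20; dotted eighth note = 3; quarter tied to whole (quarter + whole) = 20; eighth note = 2; whole tied to quarter (whole + quarter) = 20; quarter note = 4; quarter = 4.
Sum: 20 + 2 + 20 + 3 + 20 + 2 + 20 + 4 + 4 = 95.
95 ÷ 2 = 47.5 beats.

47.5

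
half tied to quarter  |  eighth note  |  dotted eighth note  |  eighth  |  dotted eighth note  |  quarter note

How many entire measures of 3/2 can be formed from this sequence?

1

One bar of 3/2 = 24 sixteenth notes.
Convert each value to sixteenth notes: half tied to quarter (half + quarter) = 12; eighth note = 2; dotted eighth note = 3; eighth = 2; dotted eighth note = 3; quarter note = 4.
Total: 12 + 2 + 3 + 2 + 3 + 4 = 26.
26 ÷ 24 = 1 complete bar with 2 left over.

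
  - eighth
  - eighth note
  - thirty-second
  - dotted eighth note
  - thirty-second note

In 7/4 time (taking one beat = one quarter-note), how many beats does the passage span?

2

One quarter-note beat = 8 thirty-second notes.
Working in thirty-second notes: eighth = 4; eighth note = 4; thirty-second = 1; dotted eighth note = 6; thirty-second note = 1.
Adding: 4 + 4 + 1 + 6 + 1 = 16.
16 ÷ 8 = 2 beats.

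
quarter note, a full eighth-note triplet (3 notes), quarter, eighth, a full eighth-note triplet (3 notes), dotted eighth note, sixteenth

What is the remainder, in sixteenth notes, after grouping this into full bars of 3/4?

One bar of 3/4 = 12 sixteenth notes.
Working in sixteenth notes: quarter note = 4; a full eighth-note triplet (3 notes) (three triplet eighths span one quarter) = 4; quarter = 4; eighth = 2; a full eighth-note triplet (3 notes) (three triplet eighths span one quarter) = 4; dotted eighth note = 3; sixteenth = 1.
Sum: 4 + 4 + 4 + 2 + 4 + 3 + 1 = 22.
22 ÷ 12 = 1 complete bar with 10 sixteenth notes remaining.

10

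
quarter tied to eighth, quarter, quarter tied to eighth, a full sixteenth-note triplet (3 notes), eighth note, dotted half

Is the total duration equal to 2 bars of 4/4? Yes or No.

Yes

One bar of 4/4 = 8 eighth notes, so 2 bars = 16.
Each duration in eighth notes: quarter tied to eighth (quarter + eighth) = 3; quarter = 2; quarter tied to eighth (quarter + eighth) = 3; a full sixteenth-note triplet (3 notes) (three triplet sixteenths span one eighth) = 1; eighth note = 1; dotted half = 6.
Total: 3 + 2 + 3 + 1 + 1 + 6 = 16.
16 equals 16, so the answer is Yes.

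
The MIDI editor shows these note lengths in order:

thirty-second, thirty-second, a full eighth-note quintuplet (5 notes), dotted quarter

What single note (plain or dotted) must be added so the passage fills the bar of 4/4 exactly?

The bar of 4/4 = 32 thirty-second notes.
Working in thirty-second notes: thirty-second = 1; thirty-second = 1; a full eighth-note quintuplet (5 notes) (five quintuplet eighths span one half) = 16; dotted quarter = 12.
Altogether 1 + 1 + 16 + 12 = 30.
Remaining: 32 − 30 = 2 thirty-second notes, which is a sixteenth note.

sixteenth note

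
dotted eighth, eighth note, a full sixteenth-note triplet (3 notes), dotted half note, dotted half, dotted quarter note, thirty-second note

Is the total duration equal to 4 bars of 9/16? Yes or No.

One bar of 9/16 = 18 thirty-second notes, so 4 bars = 72.
Each duration in thirty-second notes: dotted eighth = 6; eighth note = 4; a full sixteenth-note triplet (3 notes) (three triplet sixteenths span one eighth) = 4; dotted half note = 24; dotted half = 24; dotted quarter note = 12; thirty-second note = 1.
Adding: 6 + 4 + 4 + 24 + 24 + 12 + 1 = 75.
75 exceeds 72, so the answer is No.

No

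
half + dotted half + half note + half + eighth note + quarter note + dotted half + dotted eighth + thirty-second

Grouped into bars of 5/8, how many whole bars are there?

One bar of 5/8 = 20 thirty-second notes.
Working in thirty-second notes: half = 16; dotted half = 24; half note = 16; half = 16; eighth note = 4; quarter note = 8; dotted half = 24; dotted eighth = 6; thirty-second = 1.
Altogether 16 + 24 + 16 + 16 + 4 + 8 + 24 + 6 + 1 = 115.
115 ÷ 20 = 5 complete bars with 15 left over.

5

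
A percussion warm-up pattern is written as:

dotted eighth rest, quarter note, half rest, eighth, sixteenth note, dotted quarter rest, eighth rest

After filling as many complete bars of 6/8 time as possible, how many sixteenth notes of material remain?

One bar of 6/8 = 12 sixteenth notes.
Convert each value to sixteenth notes: dotted eighth rest = 3; quarter note = 4; half rest = 8; eighth = 2; sixteenth note = 1; dotted quarter rest = 6; eighth rest = 2.
Adding: 3 + 4 + 8 + 2 + 1 + 6 + 2 = 26.
26 ÷ 12 = 2 complete bars with 2 sixteenth notes remaining.

2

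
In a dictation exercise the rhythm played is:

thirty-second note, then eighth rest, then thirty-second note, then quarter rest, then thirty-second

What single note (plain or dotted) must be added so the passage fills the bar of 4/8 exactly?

The bar of 4/8 = 16 thirty-second notes.
Each duration in thirty-second notes: thirty-second note = 1; eighth rest = 4; thirty-second note = 1; quarter rest = 8; thirty-second = 1.
Adding: 1 + 4 + 1 + 8 + 1 = 15.
Remaining: 16 − 15 = 1 thirty-second note, which is a thirty-second note.

thirty-second note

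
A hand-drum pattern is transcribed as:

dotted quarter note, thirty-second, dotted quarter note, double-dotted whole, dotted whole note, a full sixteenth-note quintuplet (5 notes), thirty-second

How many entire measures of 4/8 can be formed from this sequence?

8

One bar of 4/8 = 16 thirty-second notes.
Express everything in thirty-second notes: dotted quarter note = 12; thirty-second = 1; dotted quarter note = 12; double-dotted whole = 56; dotted whole note = 48; a full sixteenth-note quintuplet (5 notes) (five quintuplet sixteenths span one quarter) = 8; thirty-second = 1.
Adding: 12 + 1 + 12 + 56 + 48 + 8 + 1 = 138.
138 ÷ 16 = 8 complete bars with 10 left over.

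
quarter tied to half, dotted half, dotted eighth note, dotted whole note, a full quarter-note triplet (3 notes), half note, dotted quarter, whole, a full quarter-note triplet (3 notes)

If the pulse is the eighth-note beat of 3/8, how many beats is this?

One eighth-note beat = 2 sixteenth notes.
Convert each value to sixteenth notes: quarter tied to half (quarter + half) = 12; dotted half = 12; dotted eighth note = 3; dotted whole note = 24; a full quarter-note triplet (3 notes) (three triplet quarters span one half) = 8; half note = 8; dotted quarter = 6; whole = 16; a full quarter-note triplet (3 notes) (three triplet quarters span one half) = 8.
Altogether 12 + 12 + 3 + 24 + 8 + 8 + 6 + 16 + 8 = 97.
97 ÷ 2 = 48.5 beats.

48.5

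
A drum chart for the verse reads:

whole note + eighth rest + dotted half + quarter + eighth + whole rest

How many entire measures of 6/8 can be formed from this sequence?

4

One bar of 6/8 = 6 eighth notes.
Express everything in eighth notes: whole note = 8; eighth rest = 1; dotted half = 6; quarter = 2; eighth = 1; whole rest = 8.
Sum: 8 + 1 + 6 + 2 + 1 + 8 = 26.
26 ÷ 6 = 4 complete bars with 2 left over.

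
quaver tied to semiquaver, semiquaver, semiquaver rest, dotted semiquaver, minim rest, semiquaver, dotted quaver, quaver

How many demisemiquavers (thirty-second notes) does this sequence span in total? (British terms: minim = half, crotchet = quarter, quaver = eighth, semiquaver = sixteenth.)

41

Working in thirty-second notes: quaver tied to semiquaver (quaver + semiquaver) = 6; semiquaver = 2; semiquaver rest = 2; dotted semiquaver = 3; minim rest = 16; semiquaver = 2; dotted quaver = 6; quaver = 4.
Total: 6 + 2 + 2 + 3 + 16 + 2 + 6 + 4 = 41 thirty-second notes.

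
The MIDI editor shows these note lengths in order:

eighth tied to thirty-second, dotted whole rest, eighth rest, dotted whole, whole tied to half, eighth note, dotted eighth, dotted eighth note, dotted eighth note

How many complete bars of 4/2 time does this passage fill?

One bar of 4/2 = 64 thirty-second notes.
Each duration in thirty-second notes: eighth tied to thirty-second (eighth + thirty-second) = 5; dotted whole rest = 48; eighth rest = 4; dotted whole = 48; whole tied to half (whole + half) = 48; eighth note = 4; dotted eighth = 6; dotted eighth note = 6; dotted eighth note = 6.
Total: 5 + 48 + 4 + 48 + 48 + 4 + 6 + 6 + 6 = 175.
175 ÷ 64 = 2 complete bars with 47 left over.

2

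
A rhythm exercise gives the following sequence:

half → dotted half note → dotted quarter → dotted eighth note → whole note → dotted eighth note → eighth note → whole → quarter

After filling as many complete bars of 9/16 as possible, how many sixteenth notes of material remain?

One bar of 9/16 = 9 sixteenth notes.
Convert each value to sixteenth notes: half = 8; dotted half note = 12; dotted quarter = 6; dotted eighth note = 3; whole note = 16; dotted eighth note = 3; eighth note = 2; whole = 16; quarter = 4.
Total: 8 + 12 + 6 + 3 + 16 + 3 + 2 + 16 + 4 = 70.
70 ÷ 9 = 7 complete bars with 7 sixteenth notes remaining.

7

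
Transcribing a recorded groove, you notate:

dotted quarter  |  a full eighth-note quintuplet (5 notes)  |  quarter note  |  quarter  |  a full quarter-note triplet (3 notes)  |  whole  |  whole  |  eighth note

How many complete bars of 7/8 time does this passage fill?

One bar of 7/8 = 7 eighth notes.
Express everything in eighth notes: dotted quarter = 3; a full eighth-note quintuplet (5 notes) (five quintuplet eighths span one half) = 4; quarter note = 2; quarter = 2; a full quarter-note triplet (3 notes) (three triplet quarters span one half) = 4; whole = 8; whole = 8; eighth note = 1.
Sum: 3 + 4 + 2 + 2 + 4 + 8 + 8 + 1 = 32.
32 ÷ 7 = 4 complete bars with 4 left over.

4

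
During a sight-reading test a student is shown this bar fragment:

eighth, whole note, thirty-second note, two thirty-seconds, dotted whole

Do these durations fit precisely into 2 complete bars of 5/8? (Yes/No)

No

One bar of 5/8 = 20 thirty-second notes, so 2 bars = 40.
Express everything in thirty-second notes: eighth = 4; whole note = 32; thirty-second note = 1; thirty-second = 1; thirty-second = 1; dotted whole = 48.
Sum: 4 + 32 + 1 + 1 + 1 + 48 = 87.
87 exceeds 40, so the answer is No.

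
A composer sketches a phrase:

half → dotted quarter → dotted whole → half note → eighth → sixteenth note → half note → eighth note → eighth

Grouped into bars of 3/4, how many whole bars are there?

5

One bar of 3/4 = 12 sixteenth notes.
Working in sixteenth notes: half = 8; dotted quarter = 6; dotted whole = 24; half note = 8; eighth = 2; sixteenth note = 1; half note = 8; eighth note = 2; eighth = 2.
Total: 8 + 6 + 24 + 8 + 2 + 1 + 8 + 2 + 2 = 61.
61 ÷ 12 = 5 complete bars with 1 left over.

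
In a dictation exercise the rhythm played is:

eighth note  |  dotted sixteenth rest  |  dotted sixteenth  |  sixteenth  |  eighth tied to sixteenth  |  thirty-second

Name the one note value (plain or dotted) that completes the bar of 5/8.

thirty-second note

The bar of 5/8 = 20 thirty-second notes.
Express everything in thirty-second notes: eighth note = 4; dotted sixteenth rest = 3; dotted sixteenth = 3; sixteenth = 2; eighth tied to sixteenth (eighth + sixteenth) = 6; thirty-second = 1.
Sum: 4 + 3 + 3 + 2 + 6 + 1 = 19.
Remaining: 20 − 19 = 1 thirty-second note, which is a thirty-second note.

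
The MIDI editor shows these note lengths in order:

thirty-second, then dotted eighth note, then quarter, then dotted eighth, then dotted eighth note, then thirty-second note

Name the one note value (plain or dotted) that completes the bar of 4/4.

eighth note

The bar of 4/4 = 32 thirty-second notes.
Working in thirty-second notes: thirty-second = 1; dotted eighth note = 6; quarter = 8; dotted eighth = 6; dotted eighth note = 6; thirty-second note = 1.
Total: 1 + 6 + 8 + 6 + 6 + 1 = 28.
Remaining: 32 − 28 = 4 thirty-second notes, which is a eighth note.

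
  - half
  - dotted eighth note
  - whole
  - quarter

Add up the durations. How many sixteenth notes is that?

31

In sixteenth notes: half = 8; dotted eighth note = 3; whole = 16; quarter = 4.
Total: 8 + 3 + 16 + 4 = 31 sixteenth notes.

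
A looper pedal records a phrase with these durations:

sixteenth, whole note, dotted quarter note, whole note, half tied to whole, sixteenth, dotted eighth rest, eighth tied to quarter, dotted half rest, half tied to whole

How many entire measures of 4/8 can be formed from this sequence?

One bar of 4/8 = 8 sixteenth notes.
In sixteenth notes: sixteenth = 1; whole note = 16; dotted quarter note = 6; whole note = 16; half tied to whole (half + whole) = 24; sixteenth = 1; dotted eighth rest = 3; eighth tied to quarter (eighth + quarter) = 6; dotted half rest = 12; half tied to whole (half + whole) = 24.
Adding: 1 + 16 + 6 + 16 + 24 + 1 + 3 + 6 + 12 + 24 = 109.
109 ÷ 8 = 13 complete bars with 5 left over.

13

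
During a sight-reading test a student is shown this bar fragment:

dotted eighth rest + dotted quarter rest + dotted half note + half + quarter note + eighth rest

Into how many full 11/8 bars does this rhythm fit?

One bar of 11/8 = 22 sixteenth notes.
In sixteenth notes: dotted eighth rest = 3; dotted quarter rest = 6; dotted half note = 12; half = 8; quarter note = 4; eighth rest = 2.
Total: 3 + 6 + 12 + 8 + 4 + 2 = 35.
35 ÷ 22 = 1 complete bar with 13 left over.

1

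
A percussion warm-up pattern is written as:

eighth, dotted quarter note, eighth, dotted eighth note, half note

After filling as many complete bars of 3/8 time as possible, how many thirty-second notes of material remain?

6

One bar of 3/8 = 6 sixteenth notes.
Each duration in sixteenth notes: eighth = 2; dotted quarter note = 6; eighth = 2; dotted eighth note = 3; half note = 8.
Adding: 2 + 6 + 2 + 3 + 8 = 21.
21 ÷ 6 = 3 complete bars with 3 sixteenth notes remaining = 6 thirty-second notes.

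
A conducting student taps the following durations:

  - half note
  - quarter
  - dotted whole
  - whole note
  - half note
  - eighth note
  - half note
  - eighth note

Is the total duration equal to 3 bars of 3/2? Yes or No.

Yes

One bar of 3/2 = 12 eighth notes, so 3 bars = 36.
Working in eighth notes: half note = 4; quarter = 2; dotted whole = 12; whole note = 8; half note = 4; eighth note = 1; half note = 4; eighth note = 1.
Altogether 4 + 2 + 12 + 8 + 4 + 1 + 4 + 1 = 36.
36 equals 36, so the answer is Yes.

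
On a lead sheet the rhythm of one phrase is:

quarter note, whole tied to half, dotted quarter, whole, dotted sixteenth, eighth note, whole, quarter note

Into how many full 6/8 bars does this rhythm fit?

6

One bar of 6/8 = 24 thirty-second notes.
Convert each value to thirty-second notes: quarter note = 8; whole tied to half (whole + half) = 48; dotted quarter = 12; whole = 32; dotted sixteenth = 3; eighth note = 4; whole = 32; quarter note = 8.
Sum: 8 + 48 + 12 + 32 + 3 + 4 + 32 + 8 = 147.
147 ÷ 24 = 6 complete bars with 3 left over.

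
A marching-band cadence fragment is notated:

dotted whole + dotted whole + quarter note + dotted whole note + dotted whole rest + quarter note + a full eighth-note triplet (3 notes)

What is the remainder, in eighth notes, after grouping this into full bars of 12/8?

One bar of 12/8 = 6 quarter notes.
In quarter notes: dotted whole = 6; dotted whole = 6; quarter note = 1; dotted whole note = 6; dotted whole rest = 6; quarter note = 1; a full eighth-note triplet (3 notes) (three triplet eighths span one quarter) = 1.
Sum: 6 + 6 + 1 + 6 + 6 + 1 + 1 = 27.
27 ÷ 6 = 4 complete bars with 3 quarter notes remaining = 6 eighth notes.

6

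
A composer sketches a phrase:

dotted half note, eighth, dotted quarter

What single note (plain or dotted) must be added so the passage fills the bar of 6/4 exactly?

quarter note

The bar of 6/4 = 12 eighth notes.
Express everything in eighth notes: dotted half note = 6; eighth = 1; dotted quarter = 3.
Adding: 6 + 1 + 3 = 10.
Remaining: 12 − 10 = 2 eighth notes, which is a quarter note.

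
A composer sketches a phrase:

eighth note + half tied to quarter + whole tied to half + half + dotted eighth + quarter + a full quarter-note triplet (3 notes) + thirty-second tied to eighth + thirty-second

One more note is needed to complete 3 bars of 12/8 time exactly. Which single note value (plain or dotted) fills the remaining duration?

half note

3 bars of 12/8 = 144 thirty-second notes.
Working in thirty-second notes: eighth note = 4; half tied to quarter (half + quarter) = 24; whole tied to half (whole + half) = 48; half = 16; dotted eighth = 6; quarter = 8; a full quarter-note triplet (3 notes) (three triplet quarters span one half) = 16; thirty-second tied to eighth (thirty-second + eighth) = 5; thirty-second = 1.
Sum: 4 + 24 + 48 + 16 + 6 + 8 + 16 + 5 + 1 = 128.
Remaining: 144 − 128 = 16 thirty-second notes, which is a half note.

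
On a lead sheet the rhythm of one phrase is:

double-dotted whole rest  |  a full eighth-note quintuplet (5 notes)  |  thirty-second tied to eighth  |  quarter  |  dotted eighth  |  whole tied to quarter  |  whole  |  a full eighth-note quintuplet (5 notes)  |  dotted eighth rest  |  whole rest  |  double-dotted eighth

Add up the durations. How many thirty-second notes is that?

Each duration in thirty-second notes: double-dotted whole rest = 56; a full eighth-note quintuplet (5 notes) (five quintuplet eighths span one half) = 16; thirty-second tied to eighth (thirty-second + eighth) = 5; quarter = 8; dotted eighth = 6; whole tied to quarter (whole + quarter) = 40; whole = 32; a full eighth-note quintuplet (5 notes) (five quintuplet eighths span one half) = 16; dotted eighth rest = 6; whole rest = 32; double-dotted eighth = 7.
Adding: 56 + 16 + 5 + 8 + 6 + 40 + 32 + 16 + 6 + 32 + 7 = 224 thirty-second notes.

224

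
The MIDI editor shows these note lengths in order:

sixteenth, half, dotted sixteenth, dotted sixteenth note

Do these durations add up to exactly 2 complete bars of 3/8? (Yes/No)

Yes

One bar of 3/8 = 12 thirty-second notes, so 2 bars = 24.
Each duration in thirty-second notes: sixteenth = 2; half = 16; dotted sixteenth = 3; dotted sixteenth note = 3.
Sum: 2 + 16 + 3 + 3 = 24.
24 equals 24, so the answer is Yes.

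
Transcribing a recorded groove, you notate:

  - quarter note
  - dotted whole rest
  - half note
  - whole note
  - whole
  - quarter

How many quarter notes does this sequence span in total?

18

Each duration in quarter notes: quarter note = 1; dotted whole rest = 6; half note = 2; whole note = 4; whole = 4; quarter = 1.
Adding: 1 + 6 + 2 + 4 + 4 + 1 = 18 quarter notes.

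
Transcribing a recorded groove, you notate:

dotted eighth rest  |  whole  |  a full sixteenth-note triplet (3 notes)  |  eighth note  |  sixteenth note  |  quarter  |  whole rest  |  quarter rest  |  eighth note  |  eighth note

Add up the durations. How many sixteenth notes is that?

In sixteenth notes: dotted eighth rest = 3; whole = 16; a full sixteenth-note triplet (3 notes) (three triplet sixteenths span one eighth) = 2; eighth note = 2; sixteenth note = 1; quarter = 4; whole rest = 16; quarter rest = 4; eighth note = 2; eighth note = 2.
Total: 3 + 16 + 2 + 2 + 1 + 4 + 16 + 4 + 2 + 2 = 52 sixteenth notes.

52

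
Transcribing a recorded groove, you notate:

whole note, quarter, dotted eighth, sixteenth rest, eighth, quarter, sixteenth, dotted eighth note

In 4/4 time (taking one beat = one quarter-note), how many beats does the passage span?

8.5

One quarter-note beat = 4 sixteenth notes.
Convert each value to sixteenth notes: whole note = 16; quarter = 4; dotted eighth = 3; sixteenth rest = 1; eighth = 2; quarter = 4; sixteenth = 1; dotted eighth note = 3.
Altogether 16 + 4 + 3 + 1 + 2 + 4 + 1 + 3 = 34.
34 ÷ 4 = 8.5 beats.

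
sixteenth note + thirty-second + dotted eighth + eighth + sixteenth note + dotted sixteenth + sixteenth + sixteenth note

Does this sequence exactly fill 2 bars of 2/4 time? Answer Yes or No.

No

One bar of 2/4 = 16 thirty-second notes, so 2 bars = 32.
Express everything in thirty-second notes: sixteenth note = 2; thirty-second = 1; dotted eighth = 6; eighth = 4; sixteenth note = 2; dotted sixteenth = 3; sixteenth = 2; sixteenth note = 2.
Adding: 2 + 1 + 6 + 4 + 2 + 3 + 2 + 2 = 22.
22 falls short of 32, so the answer is No.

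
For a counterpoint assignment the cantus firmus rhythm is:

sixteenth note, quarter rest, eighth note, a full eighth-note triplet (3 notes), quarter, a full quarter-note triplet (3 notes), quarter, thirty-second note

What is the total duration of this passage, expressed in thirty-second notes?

55

In thirty-second notes: sixteenth note = 2; quarter rest = 8; eighth note = 4; a full eighth-note triplet (3 notes) (three triplet eighths span one quarter) = 8; quarter = 8; a full quarter-note triplet (3 notes) (three triplet quarters span one half) = 16; quarter = 8; thirty-second note = 1.
Adding: 2 + 8 + 4 + 8 + 8 + 16 + 8 + 1 = 55 thirty-second notes.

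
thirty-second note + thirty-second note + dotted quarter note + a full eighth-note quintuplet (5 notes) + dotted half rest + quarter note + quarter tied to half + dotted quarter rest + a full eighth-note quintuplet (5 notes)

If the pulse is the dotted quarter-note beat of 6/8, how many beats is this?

One dotted quarter-note beat = 12 thirty-second notes.
Working in thirty-second notes: thirty-second note = 1; thirty-second note = 1; dotted quarter note = 12; a full eighth-note quintuplet (5 notes) (five quintuplet eighths span one half) = 16; dotted half rest = 24; quarter note = 8; quarter tied to half (quarter + half) = 24; dotted quarter rest = 12; a full eighth-note quintuplet (5 notes) (five quintuplet eighths span one half) = 16.
Sum: 1 + 1 + 12 + 16 + 24 + 8 + 24 + 12 + 16 = 114.
114 ÷ 12 = 9.5 beats.

9.5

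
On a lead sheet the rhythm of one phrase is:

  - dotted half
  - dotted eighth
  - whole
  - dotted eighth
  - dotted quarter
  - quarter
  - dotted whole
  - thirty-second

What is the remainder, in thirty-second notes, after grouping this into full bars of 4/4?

9

One bar of 4/4 = 32 thirty-second notes.
Convert each value to thirty-second notes: dotted half = 24; dotted eighth = 6; whole = 32; dotted eighth = 6; dotted quarter = 12; quarter = 8; dotted whole = 48; thirty-second = 1.
Altogether 24 + 6 + 32 + 6 + 12 + 8 + 48 + 1 = 137.
137 ÷ 32 = 4 complete bars with 9 thirty-second notes remaining.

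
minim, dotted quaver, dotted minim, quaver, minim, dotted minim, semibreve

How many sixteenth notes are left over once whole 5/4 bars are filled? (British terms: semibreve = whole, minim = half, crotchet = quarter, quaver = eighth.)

1

One bar of 5/4 = 20 sixteenth notes.
Convert each value to sixteenth notes: minim = 8; dotted quaver = 3; dotted minim = 12; quaver = 2; minim = 8; dotted minim = 12; semibreve = 16.
Altogether 8 + 3 + 12 + 2 + 8 + 12 + 16 = 61.
61 ÷ 20 = 3 complete bars with 1 sixteenth note remaining.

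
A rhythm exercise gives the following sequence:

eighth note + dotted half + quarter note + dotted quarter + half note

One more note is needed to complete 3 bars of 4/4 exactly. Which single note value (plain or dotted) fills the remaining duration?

whole note

3 bars of 4/4 = 24 eighth notes.
Express everything in eighth notes: eighth note = 1; dotted half = 6; quarter note = 2; dotted quarter = 3; half note = 4.
Altogether 1 + 6 + 2 + 3 + 4 = 16.
Remaining: 24 − 16 = 8 eighth notes, which is a whole note.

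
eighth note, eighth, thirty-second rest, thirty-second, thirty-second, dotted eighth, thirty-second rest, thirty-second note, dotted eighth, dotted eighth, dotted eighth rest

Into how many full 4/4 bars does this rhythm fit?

1

One bar of 4/4 = 32 thirty-second notes.
Each duration in thirty-second notes: eighth note = 4; eighth = 4; thirty-second rest = 1; thirty-second = 1; thirty-second = 1; dotted eighth = 6; thirty-second rest = 1; thirty-second note = 1; dotted eighth = 6; dotted eighth = 6; dotted eighth rest = 6.
Altogether 4 + 4 + 1 + 1 + 1 + 6 + 1 + 1 + 6 + 6 + 6 = 37.
37 ÷ 32 = 1 complete bar with 5 left over.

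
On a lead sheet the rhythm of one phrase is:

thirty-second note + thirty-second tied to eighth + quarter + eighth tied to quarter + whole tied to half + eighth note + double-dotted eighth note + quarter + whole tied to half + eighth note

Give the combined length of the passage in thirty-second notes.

Each duration in thirty-second notes: thirty-second note = 1; thirty-second tied to eighth (thirty-second + eighth) = 5; quarter = 8; eighth tied to quarter (eighth + quarter) = 12; whole tied to half (whole + half) = 48; eighth note = 4; double-dotted eighth note = 7; quarter = 8; whole tied to half (whole + half) = 48; eighth note = 4.
Total: 1 + 5 + 8 + 12 + 48 + 4 + 7 + 8 + 48 + 4 = 145 thirty-second notes.

145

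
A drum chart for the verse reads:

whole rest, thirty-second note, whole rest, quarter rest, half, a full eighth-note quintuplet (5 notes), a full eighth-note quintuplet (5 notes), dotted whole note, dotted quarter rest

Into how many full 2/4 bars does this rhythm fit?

One bar of 2/4 = 16 thirty-second notes.
Express everything in thirty-second notes: whole rest = 32; thirty-second note = 1; whole rest = 32; quarter rest = 8; half = 16; a full eighth-note quintuplet (5 notes) (five quintuplet eighths span one half) = 16; a full eighth-note quintuplet (5 notes) (five quintuplet eighths span one half) = 16; dotted whole note = 48; dotted quarter rest = 12.
Adding: 32 + 1 + 32 + 8 + 16 + 16 + 16 + 48 + 12 = 181.
181 ÷ 16 = 11 complete bars with 5 left over.

11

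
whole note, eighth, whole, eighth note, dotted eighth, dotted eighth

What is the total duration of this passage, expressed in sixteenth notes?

In sixteenth notes: whole note = 16; eighth = 2; whole = 16; eighth note = 2; dotted eighth = 3; dotted eighth = 3.
Adding: 16 + 2 + 16 + 2 + 3 + 3 = 42 sixteenth notes.

42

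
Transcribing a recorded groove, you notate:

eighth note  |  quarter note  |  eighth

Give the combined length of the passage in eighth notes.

Working in eighth notes: eighth note = 1; quarter note = 2; eighth = 1.
Altogether 1 + 2 + 1 = 4 eighth notes.

4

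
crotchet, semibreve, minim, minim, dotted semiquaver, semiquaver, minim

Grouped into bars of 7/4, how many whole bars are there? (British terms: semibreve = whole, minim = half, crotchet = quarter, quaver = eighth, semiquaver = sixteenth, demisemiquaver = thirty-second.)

1

One bar of 7/4 = 56 thirty-second notes.
Each duration in thirty-second notes: crotchet = 8; semibreve = 32; minim = 16; minim = 16; dotted semiquaver = 3; semiquaver = 2; minim = 16.
Total: 8 + 32 + 16 + 16 + 3 + 2 + 16 = 93.
93 ÷ 56 = 1 complete bar with 37 left over.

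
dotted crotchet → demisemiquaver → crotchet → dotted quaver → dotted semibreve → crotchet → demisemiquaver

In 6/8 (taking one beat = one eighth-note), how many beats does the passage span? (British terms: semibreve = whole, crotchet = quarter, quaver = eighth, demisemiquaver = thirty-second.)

One eighth-note beat = 4 thirty-second notes.
In thirty-second notes: dotted crotchet = 12; demisemiquaver = 1; crotchet = 8; dotted quaver = 6; dotted semibreve = 48; crotchet = 8; demisemiquaver = 1.
Adding: 12 + 1 + 8 + 6 + 48 + 8 + 1 = 84.
84 ÷ 4 = 21 beats.

21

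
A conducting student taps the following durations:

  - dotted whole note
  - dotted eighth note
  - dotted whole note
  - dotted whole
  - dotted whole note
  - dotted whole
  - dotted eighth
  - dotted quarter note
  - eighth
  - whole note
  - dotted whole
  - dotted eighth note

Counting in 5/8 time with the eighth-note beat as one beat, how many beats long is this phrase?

One eighth-note beat = 2 sixteenth notes.
Express everything in sixteenth notes: dotted whole note = 24; dotted eighth note = 3; dotted whole note = 24; dotted whole = 24; dotted whole note = 24; dotted whole = 24; dotted eighth = 3; dotted quarter note = 6; eighth = 2; whole note = 16; dotted whole = 24; dotted eighth note = 3.
Altogether 24 + 3 + 24 + 24 + 24 + 24 + 3 + 6 + 2 + 16 + 24 + 3 = 177.
177 ÷ 2 = 88.5 beats.

88.5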